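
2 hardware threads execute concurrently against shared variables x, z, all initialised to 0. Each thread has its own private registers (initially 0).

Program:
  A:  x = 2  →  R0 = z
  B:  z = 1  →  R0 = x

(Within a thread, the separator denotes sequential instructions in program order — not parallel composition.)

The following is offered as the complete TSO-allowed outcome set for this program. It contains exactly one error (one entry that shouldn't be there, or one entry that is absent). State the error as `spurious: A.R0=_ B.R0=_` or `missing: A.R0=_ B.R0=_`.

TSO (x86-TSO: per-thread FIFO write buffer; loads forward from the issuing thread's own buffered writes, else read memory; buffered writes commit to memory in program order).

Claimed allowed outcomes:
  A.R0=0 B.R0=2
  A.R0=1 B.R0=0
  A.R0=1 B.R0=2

outcome vector order: (A.R0,B.R0)
under TSO → (0,0), (0,2), (1,0), (1,2)
TSO∖claimed = {(0,0)}

missing: A.R0=0 B.R0=0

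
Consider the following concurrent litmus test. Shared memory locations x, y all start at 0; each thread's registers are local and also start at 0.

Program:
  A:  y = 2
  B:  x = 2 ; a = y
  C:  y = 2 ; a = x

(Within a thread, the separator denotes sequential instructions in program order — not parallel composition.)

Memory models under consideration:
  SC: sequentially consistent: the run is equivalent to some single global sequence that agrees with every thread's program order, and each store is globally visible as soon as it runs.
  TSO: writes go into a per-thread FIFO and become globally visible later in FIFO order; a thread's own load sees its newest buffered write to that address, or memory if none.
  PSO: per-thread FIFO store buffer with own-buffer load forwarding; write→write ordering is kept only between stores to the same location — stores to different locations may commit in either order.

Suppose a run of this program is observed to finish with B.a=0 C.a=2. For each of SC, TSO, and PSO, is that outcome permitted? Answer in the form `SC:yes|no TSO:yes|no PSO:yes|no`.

SC:yes TSO:yes PSO:yes

outcome vector order: (B.a,C.a)
[SC] allowed = {02 20 22}
[TSO] allowed = {00 02 20 22}
[PSO] allowed = {00 02 20 22}
target 02 ∈ {SC,TSO,PSO}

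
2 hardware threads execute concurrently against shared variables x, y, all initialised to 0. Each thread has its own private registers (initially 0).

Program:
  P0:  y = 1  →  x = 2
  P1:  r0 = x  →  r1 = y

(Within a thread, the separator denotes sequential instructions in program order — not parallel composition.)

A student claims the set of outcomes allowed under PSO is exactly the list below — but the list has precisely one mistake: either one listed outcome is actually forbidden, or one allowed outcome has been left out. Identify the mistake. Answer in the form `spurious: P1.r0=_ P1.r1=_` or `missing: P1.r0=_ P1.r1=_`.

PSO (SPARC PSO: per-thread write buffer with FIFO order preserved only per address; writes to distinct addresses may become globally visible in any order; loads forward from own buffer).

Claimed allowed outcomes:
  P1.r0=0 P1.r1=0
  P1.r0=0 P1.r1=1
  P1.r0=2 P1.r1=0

outcome vector order: (P1.r0,P1.r1)
under PSO → (0,0) (0,1) (2,0) (2,1)
PSO∖claimed = {(2,1)}

missing: P1.r0=2 P1.r1=1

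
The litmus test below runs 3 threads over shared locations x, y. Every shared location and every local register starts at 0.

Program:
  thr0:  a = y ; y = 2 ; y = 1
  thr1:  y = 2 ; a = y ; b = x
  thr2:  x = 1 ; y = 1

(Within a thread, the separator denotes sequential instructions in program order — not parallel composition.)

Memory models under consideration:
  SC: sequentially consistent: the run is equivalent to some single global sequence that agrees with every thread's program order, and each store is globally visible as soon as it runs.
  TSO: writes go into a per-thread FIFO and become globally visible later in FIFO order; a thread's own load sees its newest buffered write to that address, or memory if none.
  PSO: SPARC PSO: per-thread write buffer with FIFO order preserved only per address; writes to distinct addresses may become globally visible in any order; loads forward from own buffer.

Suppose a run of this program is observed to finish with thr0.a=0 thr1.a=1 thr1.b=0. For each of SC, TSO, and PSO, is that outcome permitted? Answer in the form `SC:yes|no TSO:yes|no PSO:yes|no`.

SC:yes TSO:yes PSO:yes

outcome vector order: (thr0.a,thr1.a,thr1.b)
under SC → 010, 011, 020, 021, 111, 120, 121, 210, 211, 220, 221
under TSO → 010, 011, 020, 021, 111, 120, 121, 210, 211, 220, 221
under PSO → 010, 011, 020, 021, 110, 111, 120, 121, 210, 211, 220, 221
target 010 ∈ {SC,TSO,PSO}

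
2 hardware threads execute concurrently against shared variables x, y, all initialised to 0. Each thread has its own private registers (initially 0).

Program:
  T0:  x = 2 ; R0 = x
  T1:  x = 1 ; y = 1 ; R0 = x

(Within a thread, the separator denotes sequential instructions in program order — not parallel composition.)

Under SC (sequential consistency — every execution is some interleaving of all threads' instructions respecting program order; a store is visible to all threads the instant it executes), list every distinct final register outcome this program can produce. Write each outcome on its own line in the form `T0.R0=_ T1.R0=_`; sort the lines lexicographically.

T0.R0=1 T1.R0=1
T0.R0=2 T1.R0=1
T0.R0=2 T1.R0=2

outcome vector order: (T0.R0,T1.R0)
|SC outcomes| = 3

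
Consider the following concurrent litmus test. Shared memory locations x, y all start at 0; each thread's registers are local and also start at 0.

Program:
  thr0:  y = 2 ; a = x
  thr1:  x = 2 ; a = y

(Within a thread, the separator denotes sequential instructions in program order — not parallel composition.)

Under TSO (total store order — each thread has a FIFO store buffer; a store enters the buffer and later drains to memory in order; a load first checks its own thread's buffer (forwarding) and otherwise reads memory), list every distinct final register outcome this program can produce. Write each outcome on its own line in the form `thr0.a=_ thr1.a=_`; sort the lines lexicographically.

outcome vector order: (thr0.a,thr1.a)
|TSO outcomes| = 4

thr0.a=0 thr1.a=0
thr0.a=0 thr1.a=2
thr0.a=2 thr1.a=0
thr0.a=2 thr1.a=2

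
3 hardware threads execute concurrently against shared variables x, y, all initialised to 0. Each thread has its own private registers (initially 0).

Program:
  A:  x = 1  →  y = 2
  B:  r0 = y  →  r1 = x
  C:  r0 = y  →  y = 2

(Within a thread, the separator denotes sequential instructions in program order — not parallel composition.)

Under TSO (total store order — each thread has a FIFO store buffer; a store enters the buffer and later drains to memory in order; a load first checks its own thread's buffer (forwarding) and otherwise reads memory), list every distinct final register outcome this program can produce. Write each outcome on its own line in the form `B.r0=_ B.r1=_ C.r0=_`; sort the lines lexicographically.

B.r0=0 B.r1=0 C.r0=0
B.r0=0 B.r1=0 C.r0=2
B.r0=0 B.r1=1 C.r0=0
B.r0=0 B.r1=1 C.r0=2
B.r0=2 B.r1=0 C.r0=0
B.r0=2 B.r1=1 C.r0=0
B.r0=2 B.r1=1 C.r0=2

outcome vector order: (B.r0,B.r1,C.r0)
|TSO outcomes| = 7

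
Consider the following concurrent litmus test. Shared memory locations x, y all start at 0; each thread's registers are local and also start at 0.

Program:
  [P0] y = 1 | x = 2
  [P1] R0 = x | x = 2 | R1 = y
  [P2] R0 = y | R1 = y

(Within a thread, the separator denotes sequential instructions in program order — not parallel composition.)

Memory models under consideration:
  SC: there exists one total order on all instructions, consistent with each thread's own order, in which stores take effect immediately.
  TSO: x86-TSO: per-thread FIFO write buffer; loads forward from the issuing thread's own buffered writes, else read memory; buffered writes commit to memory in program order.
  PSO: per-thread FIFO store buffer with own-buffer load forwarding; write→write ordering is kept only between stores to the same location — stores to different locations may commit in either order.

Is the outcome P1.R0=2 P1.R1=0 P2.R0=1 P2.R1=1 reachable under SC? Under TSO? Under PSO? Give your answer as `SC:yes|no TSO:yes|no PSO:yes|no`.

outcome vector order: (P1.R0,P1.R1,P2.R0,P2.R1)
under SC → 0000, 0001, 0011, 0100, 0101, 0111, 2100, 2101, 2111
under TSO → 0000, 0001, 0011, 0100, 0101, 0111, 2100, 2101, 2111
under PSO → 0000, 0001, 0011, 0100, 0101, 0111, 2000, 2001, 2011, 2100, 2101, 2111
target 2011 ∈ {PSO}

SC:no TSO:no PSO:yes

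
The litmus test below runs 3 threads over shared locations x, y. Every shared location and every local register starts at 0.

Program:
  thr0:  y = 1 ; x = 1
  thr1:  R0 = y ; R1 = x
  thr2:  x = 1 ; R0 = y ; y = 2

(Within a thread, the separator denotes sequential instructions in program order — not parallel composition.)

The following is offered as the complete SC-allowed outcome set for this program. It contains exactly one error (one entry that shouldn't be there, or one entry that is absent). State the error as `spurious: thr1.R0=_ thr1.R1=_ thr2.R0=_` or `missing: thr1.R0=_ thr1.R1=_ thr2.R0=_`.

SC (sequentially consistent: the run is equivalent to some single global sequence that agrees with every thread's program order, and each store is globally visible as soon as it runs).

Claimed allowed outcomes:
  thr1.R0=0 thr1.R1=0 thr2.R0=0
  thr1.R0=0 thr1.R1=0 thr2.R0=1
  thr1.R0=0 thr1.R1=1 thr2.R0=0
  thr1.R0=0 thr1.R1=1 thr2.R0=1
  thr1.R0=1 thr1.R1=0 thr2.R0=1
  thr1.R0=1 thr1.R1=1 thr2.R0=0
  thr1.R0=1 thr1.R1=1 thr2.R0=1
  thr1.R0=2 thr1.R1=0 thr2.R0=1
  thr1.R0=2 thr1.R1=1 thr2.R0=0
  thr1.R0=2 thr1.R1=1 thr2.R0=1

outcome vector order: (thr1.R0,thr1.R1,thr2.R0)
SC: 9 outcomes — {000; 001; 010; 011; 101; 110; 111; 210; 211}
claimed∖SC = {201}

spurious: thr1.R0=2 thr1.R1=0 thr2.R0=1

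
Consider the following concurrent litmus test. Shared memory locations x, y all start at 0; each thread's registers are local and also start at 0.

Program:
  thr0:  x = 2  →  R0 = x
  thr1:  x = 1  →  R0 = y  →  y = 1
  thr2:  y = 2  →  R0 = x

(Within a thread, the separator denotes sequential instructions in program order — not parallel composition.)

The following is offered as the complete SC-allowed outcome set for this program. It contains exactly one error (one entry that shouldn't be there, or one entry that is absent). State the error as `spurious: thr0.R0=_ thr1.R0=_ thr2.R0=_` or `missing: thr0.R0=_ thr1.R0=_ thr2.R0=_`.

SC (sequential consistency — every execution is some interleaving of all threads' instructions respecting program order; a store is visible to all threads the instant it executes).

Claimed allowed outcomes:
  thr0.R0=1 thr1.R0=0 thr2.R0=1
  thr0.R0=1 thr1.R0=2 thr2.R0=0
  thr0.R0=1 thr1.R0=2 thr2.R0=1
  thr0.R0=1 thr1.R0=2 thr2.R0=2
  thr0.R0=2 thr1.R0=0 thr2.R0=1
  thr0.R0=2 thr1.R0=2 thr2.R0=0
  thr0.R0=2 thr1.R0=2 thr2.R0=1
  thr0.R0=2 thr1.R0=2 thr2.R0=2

missing: thr0.R0=2 thr1.R0=0 thr2.R0=2

outcome vector order: (thr0.R0,thr1.R0,thr2.R0)
under SC → (1,0,1), (1,2,0), (1,2,1), (1,2,2), (2,0,1), (2,0,2), (2,2,0), (2,2,1), (2,2,2)
SC∖claimed = {(2,0,2)}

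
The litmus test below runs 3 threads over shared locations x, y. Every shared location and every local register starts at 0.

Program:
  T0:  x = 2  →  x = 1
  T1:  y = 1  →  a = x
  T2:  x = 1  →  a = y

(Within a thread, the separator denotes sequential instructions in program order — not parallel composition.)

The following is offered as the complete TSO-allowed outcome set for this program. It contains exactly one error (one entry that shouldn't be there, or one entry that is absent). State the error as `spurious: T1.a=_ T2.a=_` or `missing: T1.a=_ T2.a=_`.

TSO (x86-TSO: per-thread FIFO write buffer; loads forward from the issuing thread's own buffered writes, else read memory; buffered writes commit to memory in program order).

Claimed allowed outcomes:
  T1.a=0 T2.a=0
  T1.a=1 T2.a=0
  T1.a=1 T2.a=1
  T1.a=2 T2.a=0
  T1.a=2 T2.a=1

missing: T1.a=0 T2.a=1

outcome vector order: (T1.a,T2.a)
TSO (6): 00; 01; 10; 11; 20; 21
TSO∖claimed = {01}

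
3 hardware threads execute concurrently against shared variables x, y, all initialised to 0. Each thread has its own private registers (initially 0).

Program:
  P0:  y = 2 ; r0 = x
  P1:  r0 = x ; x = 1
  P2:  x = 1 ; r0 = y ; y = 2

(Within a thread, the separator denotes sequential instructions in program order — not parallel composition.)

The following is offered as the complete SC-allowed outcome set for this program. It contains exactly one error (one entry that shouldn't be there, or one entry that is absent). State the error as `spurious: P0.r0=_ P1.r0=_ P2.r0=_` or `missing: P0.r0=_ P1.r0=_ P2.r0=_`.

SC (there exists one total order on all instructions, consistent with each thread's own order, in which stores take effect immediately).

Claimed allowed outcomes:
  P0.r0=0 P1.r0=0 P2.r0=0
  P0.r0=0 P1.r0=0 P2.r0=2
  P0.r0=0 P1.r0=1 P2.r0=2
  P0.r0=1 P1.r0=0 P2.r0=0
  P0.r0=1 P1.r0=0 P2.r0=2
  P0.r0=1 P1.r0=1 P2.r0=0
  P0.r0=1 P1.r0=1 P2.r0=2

outcome vector order: (P0.r0,P1.r0,P2.r0)
SC (6): <0 0 2>; <0 1 2>; <1 0 0>; <1 0 2>; <1 1 0>; <1 1 2>
claimed∖SC = {<0 0 0>}

spurious: P0.r0=0 P1.r0=0 P2.r0=0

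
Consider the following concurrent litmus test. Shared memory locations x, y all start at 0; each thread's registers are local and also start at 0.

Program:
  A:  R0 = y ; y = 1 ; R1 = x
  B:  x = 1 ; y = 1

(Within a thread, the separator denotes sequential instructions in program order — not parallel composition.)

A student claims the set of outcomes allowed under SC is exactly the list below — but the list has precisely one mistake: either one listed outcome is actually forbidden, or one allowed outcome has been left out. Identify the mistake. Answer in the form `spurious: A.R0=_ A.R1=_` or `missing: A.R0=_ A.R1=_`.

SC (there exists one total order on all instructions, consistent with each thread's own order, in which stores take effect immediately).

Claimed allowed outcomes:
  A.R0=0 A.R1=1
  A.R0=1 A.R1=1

missing: A.R0=0 A.R1=0

outcome vector order: (A.R0,A.R1)
under SC → 00; 01; 11
SC∖claimed = {00}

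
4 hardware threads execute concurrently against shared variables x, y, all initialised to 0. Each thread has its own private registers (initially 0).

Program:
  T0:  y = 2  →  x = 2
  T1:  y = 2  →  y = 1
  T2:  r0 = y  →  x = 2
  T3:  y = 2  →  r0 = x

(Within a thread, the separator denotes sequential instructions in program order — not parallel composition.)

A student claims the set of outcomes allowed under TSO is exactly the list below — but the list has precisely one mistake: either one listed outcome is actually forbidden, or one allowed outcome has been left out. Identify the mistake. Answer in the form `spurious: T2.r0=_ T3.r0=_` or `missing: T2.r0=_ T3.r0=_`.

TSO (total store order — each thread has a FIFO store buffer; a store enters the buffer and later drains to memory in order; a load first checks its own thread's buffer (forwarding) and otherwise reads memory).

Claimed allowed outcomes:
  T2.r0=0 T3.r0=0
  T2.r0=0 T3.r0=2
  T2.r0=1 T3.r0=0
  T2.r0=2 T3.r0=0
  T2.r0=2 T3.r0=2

missing: T2.r0=1 T3.r0=2

outcome vector order: (T2.r0,T3.r0)
TSO (6): <0 0>; <0 2>; <1 0>; <1 2>; <2 0>; <2 2>
TSO∖claimed = {<1 2>}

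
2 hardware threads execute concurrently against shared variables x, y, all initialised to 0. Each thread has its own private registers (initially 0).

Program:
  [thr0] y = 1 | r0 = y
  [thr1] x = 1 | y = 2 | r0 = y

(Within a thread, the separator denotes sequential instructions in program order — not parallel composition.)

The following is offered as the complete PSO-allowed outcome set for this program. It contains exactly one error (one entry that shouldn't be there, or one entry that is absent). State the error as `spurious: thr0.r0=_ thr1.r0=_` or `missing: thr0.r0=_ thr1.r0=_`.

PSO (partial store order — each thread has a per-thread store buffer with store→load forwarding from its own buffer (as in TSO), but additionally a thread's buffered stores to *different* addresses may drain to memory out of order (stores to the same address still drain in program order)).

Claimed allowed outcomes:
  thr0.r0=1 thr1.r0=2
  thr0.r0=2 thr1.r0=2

outcome vector order: (thr0.r0,thr1.r0)
PSO: 3 outcomes — {<1 1>; <1 2>; <2 2>}
PSO∖claimed = {<1 1>}

missing: thr0.r0=1 thr1.r0=1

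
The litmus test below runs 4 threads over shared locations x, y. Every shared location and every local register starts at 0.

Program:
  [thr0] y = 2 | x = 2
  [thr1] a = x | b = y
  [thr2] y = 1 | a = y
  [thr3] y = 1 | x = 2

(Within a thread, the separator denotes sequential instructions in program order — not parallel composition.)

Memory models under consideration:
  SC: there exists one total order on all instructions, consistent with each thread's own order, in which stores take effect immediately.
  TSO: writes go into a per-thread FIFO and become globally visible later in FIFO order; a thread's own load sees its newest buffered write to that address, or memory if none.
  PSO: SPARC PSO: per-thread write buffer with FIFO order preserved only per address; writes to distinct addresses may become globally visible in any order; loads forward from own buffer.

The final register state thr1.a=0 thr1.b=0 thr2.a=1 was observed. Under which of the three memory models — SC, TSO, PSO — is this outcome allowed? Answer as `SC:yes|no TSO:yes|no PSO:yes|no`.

SC:yes TSO:yes PSO:yes

outcome vector order: (thr1.a,thr1.b,thr2.a)
SC: 10 outcomes — {(0,0,1), (0,0,2), (0,1,1), (0,1,2), (0,2,1), (0,2,2), (2,1,1), (2,1,2), (2,2,1), (2,2,2)}
TSO: 10 outcomes — {(0,0,1), (0,0,2), (0,1,1), (0,1,2), (0,2,1), (0,2,2), (2,1,1), (2,1,2), (2,2,1), (2,2,2)}
PSO: 12 outcomes — {(0,0,1), (0,0,2), (0,1,1), (0,1,2), (0,2,1), (0,2,2), (2,0,1), (2,0,2), (2,1,1), (2,1,2), (2,2,1), (2,2,2)}
target (0,0,1) ∈ {SC,TSO,PSO}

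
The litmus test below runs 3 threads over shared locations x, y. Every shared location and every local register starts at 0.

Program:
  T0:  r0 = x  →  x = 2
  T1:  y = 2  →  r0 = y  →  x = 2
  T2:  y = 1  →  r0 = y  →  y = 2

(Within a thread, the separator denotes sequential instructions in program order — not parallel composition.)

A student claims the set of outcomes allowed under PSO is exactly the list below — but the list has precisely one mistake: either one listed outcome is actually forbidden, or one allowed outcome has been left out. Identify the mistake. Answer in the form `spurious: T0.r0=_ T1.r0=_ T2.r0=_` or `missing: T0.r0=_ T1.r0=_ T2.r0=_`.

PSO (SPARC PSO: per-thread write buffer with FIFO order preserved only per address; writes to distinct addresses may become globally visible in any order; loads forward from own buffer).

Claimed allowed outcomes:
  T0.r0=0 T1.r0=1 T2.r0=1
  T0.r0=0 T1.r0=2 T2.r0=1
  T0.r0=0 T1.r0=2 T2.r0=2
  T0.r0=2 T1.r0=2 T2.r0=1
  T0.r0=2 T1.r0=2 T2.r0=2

outcome vector order: (T0.r0,T1.r0,T2.r0)
under PSO → 011 021 022 211 221 222
PSO∖claimed = {211}

missing: T0.r0=2 T1.r0=1 T2.r0=1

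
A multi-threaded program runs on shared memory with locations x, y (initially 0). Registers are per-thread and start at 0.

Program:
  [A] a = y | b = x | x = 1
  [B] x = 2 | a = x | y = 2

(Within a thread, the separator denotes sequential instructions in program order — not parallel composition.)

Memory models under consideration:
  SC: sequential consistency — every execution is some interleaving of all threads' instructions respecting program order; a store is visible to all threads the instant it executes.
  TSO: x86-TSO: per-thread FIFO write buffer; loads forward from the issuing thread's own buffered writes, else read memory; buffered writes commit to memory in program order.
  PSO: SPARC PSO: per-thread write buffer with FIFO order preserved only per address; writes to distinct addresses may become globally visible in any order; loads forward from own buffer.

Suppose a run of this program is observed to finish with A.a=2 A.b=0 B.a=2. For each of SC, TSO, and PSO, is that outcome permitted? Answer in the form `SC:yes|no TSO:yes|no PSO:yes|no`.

outcome vector order: (A.a,A.b,B.a)
SC (5): 0/0/1; 0/0/2; 0/2/1; 0/2/2; 2/2/2
TSO (5): 0/0/1; 0/0/2; 0/2/1; 0/2/2; 2/2/2
PSO (6): 0/0/1; 0/0/2; 0/2/1; 0/2/2; 2/0/2; 2/2/2
target 2/0/2 ∈ {PSO}

SC:no TSO:no PSO:yes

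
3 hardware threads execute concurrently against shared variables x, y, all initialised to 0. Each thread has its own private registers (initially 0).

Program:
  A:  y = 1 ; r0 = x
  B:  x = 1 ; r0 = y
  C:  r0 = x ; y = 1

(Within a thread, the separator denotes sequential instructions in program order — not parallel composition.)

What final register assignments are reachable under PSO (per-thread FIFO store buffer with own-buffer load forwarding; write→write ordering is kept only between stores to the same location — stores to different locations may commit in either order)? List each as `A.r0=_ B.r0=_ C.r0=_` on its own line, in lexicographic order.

outcome vector order: (A.r0,B.r0,C.r0)
|PSO outcomes| = 8

A.r0=0 B.r0=0 C.r0=0
A.r0=0 B.r0=0 C.r0=1
A.r0=0 B.r0=1 C.r0=0
A.r0=0 B.r0=1 C.r0=1
A.r0=1 B.r0=0 C.r0=0
A.r0=1 B.r0=0 C.r0=1
A.r0=1 B.r0=1 C.r0=0
A.r0=1 B.r0=1 C.r0=1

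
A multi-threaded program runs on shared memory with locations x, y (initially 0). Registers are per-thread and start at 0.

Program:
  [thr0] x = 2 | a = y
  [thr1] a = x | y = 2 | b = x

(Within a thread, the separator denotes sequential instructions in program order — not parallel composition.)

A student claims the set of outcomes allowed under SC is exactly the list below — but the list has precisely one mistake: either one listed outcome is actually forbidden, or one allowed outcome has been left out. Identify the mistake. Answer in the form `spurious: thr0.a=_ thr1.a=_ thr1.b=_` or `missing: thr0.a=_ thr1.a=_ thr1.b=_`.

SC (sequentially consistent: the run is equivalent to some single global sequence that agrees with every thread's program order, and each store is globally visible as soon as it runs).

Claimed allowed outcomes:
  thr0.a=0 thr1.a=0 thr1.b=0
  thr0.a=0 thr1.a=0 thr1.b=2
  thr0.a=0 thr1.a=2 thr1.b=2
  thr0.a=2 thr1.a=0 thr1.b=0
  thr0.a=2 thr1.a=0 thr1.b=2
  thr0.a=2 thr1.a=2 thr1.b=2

spurious: thr0.a=0 thr1.a=0 thr1.b=0

outcome vector order: (thr0.a,thr1.a,thr1.b)
[SC] allowed = {0/0/2; 0/2/2; 2/0/0; 2/0/2; 2/2/2}
claimed∖SC = {0/0/0}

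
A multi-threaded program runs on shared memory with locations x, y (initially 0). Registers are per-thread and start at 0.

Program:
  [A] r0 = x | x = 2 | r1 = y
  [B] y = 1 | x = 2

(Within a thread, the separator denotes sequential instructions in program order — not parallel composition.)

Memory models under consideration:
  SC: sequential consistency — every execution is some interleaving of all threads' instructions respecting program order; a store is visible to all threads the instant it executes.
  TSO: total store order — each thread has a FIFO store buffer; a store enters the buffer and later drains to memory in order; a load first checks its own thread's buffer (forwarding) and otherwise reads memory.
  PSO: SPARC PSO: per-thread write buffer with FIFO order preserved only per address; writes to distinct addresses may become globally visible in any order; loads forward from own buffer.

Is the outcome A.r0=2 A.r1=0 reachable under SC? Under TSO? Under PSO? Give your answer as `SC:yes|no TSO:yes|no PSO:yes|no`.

outcome vector order: (A.r0,A.r1)
[SC] allowed = {<0 0>, <0 1>, <2 1>}
[TSO] allowed = {<0 0>, <0 1>, <2 1>}
[PSO] allowed = {<0 0>, <0 1>, <2 0>, <2 1>}
target <2 0> ∈ {PSO}

SC:no TSO:no PSO:yes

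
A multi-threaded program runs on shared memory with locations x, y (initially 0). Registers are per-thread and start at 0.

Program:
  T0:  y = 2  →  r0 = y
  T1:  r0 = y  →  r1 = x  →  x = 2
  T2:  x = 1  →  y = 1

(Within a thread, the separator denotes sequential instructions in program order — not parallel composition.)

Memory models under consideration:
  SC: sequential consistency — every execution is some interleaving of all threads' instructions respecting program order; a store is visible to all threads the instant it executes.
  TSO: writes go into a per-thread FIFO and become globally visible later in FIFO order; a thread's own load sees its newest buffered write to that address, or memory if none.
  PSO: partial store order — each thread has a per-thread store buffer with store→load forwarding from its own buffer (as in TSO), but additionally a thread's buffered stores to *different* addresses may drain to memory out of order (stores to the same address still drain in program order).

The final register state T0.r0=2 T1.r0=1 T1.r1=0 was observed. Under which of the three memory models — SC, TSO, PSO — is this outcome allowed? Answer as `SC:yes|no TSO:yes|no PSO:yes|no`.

outcome vector order: (T0.r0,T1.r0,T1.r1)
SC: 10 outcomes — {(1,0,0) (1,0,1) (1,1,1) (1,2,0) (1,2,1) (2,0,0) (2,0,1) (2,1,1) (2,2,0) (2,2,1)}
TSO: 10 outcomes — {(1,0,0) (1,0,1) (1,1,1) (1,2,0) (1,2,1) (2,0,0) (2,0,1) (2,1,1) (2,2,0) (2,2,1)}
PSO: 12 outcomes — {(1,0,0) (1,0,1) (1,1,0) (1,1,1) (1,2,0) (1,2,1) (2,0,0) (2,0,1) (2,1,0) (2,1,1) (2,2,0) (2,2,1)}
target (2,1,0) ∈ {PSO}

SC:no TSO:no PSO:yes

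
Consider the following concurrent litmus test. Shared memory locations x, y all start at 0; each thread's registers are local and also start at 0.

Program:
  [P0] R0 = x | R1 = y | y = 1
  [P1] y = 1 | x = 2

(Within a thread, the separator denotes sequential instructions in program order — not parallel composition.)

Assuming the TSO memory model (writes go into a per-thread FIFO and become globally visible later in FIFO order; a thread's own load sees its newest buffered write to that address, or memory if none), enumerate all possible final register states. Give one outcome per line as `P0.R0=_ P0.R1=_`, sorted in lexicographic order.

P0.R0=0 P0.R1=0
P0.R0=0 P0.R1=1
P0.R0=2 P0.R1=1

outcome vector order: (P0.R0,P0.R1)
|TSO outcomes| = 3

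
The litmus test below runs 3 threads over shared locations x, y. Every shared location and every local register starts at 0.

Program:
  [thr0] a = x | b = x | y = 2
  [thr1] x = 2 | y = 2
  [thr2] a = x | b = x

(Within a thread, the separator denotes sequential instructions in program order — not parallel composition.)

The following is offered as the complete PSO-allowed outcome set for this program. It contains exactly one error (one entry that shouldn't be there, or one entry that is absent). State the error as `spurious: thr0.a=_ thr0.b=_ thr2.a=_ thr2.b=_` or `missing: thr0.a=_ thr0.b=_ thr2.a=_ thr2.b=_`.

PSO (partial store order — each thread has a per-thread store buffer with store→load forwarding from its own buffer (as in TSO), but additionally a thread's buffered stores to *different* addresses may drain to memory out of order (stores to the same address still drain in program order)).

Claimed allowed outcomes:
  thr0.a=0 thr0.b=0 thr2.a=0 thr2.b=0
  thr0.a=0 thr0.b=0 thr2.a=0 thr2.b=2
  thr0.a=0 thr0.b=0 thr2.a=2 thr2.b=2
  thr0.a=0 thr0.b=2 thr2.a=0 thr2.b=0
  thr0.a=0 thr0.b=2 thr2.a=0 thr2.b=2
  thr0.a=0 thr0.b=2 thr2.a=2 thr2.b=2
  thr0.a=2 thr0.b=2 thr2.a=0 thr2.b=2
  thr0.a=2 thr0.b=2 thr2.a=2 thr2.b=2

outcome vector order: (thr0.a,thr0.b,thr2.a,thr2.b)
PSO (9): <0 0 0 0>; <0 0 0 2>; <0 0 2 2>; <0 2 0 0>; <0 2 0 2>; <0 2 2 2>; <2 2 0 0>; <2 2 0 2>; <2 2 2 2>
PSO∖claimed = {<2 2 0 0>}

missing: thr0.a=2 thr0.b=2 thr2.a=0 thr2.b=0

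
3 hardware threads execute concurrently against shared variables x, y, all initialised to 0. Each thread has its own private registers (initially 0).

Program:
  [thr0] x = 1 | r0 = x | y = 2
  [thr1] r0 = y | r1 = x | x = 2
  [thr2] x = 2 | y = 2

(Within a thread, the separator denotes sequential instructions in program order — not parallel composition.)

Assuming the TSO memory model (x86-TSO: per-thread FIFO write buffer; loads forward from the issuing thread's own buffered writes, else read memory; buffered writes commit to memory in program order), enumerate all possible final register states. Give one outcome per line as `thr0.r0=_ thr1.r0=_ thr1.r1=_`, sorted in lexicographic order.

thr0.r0=1 thr1.r0=0 thr1.r1=0
thr0.r0=1 thr1.r0=0 thr1.r1=1
thr0.r0=1 thr1.r0=0 thr1.r1=2
thr0.r0=1 thr1.r0=2 thr1.r1=1
thr0.r0=1 thr1.r0=2 thr1.r1=2
thr0.r0=2 thr1.r0=0 thr1.r1=0
thr0.r0=2 thr1.r0=0 thr1.r1=1
thr0.r0=2 thr1.r0=0 thr1.r1=2
thr0.r0=2 thr1.r0=2 thr1.r1=1
thr0.r0=2 thr1.r0=2 thr1.r1=2

outcome vector order: (thr0.r0,thr1.r0,thr1.r1)
|TSO outcomes| = 10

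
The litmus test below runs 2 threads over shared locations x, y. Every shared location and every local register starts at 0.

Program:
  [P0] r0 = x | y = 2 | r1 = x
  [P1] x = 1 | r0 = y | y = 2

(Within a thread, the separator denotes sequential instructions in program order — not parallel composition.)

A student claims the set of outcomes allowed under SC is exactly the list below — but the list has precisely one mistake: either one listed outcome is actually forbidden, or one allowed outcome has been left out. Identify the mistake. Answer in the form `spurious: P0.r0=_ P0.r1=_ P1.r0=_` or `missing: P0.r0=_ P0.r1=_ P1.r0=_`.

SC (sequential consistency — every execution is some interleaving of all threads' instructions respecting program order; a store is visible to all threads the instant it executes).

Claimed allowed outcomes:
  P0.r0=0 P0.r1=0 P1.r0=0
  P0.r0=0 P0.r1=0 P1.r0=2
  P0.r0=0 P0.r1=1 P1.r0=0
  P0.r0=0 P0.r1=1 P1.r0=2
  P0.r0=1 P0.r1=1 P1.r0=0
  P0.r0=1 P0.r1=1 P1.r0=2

spurious: P0.r0=0 P0.r1=0 P1.r0=0

outcome vector order: (P0.r0,P0.r1,P1.r0)
SC (5): <0 0 2>; <0 1 0>; <0 1 2>; <1 1 0>; <1 1 2>
claimed∖SC = {<0 0 0>}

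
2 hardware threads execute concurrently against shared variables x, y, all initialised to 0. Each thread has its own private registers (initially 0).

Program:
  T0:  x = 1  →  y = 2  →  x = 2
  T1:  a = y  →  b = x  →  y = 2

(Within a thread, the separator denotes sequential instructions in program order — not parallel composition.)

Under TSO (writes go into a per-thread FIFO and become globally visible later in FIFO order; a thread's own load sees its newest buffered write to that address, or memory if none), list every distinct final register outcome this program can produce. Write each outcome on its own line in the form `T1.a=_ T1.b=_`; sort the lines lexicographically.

T1.a=0 T1.b=0
T1.a=0 T1.b=1
T1.a=0 T1.b=2
T1.a=2 T1.b=1
T1.a=2 T1.b=2

outcome vector order: (T1.a,T1.b)
|TSO outcomes| = 5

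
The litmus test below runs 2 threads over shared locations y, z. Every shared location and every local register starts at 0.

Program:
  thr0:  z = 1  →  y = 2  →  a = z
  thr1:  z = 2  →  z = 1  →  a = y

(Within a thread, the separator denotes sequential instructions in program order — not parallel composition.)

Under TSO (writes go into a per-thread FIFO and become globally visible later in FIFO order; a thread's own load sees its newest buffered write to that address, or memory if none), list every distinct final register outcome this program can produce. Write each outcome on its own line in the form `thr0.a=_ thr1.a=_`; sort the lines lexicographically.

outcome vector order: (thr0.a,thr1.a)
|TSO outcomes| = 4

thr0.a=1 thr1.a=0
thr0.a=1 thr1.a=2
thr0.a=2 thr1.a=0
thr0.a=2 thr1.a=2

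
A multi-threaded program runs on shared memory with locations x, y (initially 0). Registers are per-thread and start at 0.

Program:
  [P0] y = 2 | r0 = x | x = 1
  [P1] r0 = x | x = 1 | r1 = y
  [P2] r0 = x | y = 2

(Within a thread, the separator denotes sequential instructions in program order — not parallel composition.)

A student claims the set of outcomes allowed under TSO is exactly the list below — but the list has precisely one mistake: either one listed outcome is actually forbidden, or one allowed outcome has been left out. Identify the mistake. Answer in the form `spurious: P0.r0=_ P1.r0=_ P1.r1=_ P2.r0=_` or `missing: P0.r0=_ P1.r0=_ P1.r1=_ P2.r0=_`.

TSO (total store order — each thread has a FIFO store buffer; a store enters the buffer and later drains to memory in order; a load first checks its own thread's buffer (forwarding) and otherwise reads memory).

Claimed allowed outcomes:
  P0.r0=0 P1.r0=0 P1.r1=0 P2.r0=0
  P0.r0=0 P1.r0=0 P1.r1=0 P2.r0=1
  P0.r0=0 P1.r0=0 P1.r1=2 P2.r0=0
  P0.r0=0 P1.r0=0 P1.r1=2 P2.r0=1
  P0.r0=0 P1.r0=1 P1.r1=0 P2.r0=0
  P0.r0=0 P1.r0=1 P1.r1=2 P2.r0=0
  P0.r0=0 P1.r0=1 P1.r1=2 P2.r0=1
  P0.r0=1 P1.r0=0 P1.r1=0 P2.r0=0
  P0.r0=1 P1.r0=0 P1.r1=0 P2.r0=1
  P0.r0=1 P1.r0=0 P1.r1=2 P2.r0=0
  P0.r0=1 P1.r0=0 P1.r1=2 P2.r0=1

spurious: P0.r0=0 P1.r0=1 P1.r1=0 P2.r0=0

outcome vector order: (P0.r0,P1.r0,P1.r1,P2.r0)
[TSO] allowed = {(0,0,0,0) (0,0,0,1) (0,0,2,0) (0,0,2,1) (0,1,2,0) (0,1,2,1) (1,0,0,0) (1,0,0,1) (1,0,2,0) (1,0,2,1)}
claimed∖TSO = {(0,1,0,0)}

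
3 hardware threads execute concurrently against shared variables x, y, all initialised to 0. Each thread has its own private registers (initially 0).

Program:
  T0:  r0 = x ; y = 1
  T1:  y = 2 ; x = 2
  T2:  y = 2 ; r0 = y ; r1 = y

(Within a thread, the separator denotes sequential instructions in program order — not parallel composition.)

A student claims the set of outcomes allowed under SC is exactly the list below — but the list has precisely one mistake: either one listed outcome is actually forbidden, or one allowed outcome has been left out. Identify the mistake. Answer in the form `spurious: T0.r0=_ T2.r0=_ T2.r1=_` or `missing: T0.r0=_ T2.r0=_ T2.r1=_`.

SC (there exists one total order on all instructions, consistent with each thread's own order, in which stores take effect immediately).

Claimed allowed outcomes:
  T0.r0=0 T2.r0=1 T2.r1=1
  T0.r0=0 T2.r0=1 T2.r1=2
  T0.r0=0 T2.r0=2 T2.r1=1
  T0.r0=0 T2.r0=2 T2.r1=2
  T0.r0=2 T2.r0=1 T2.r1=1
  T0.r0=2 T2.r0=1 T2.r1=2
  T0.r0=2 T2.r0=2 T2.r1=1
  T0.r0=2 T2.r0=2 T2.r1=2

outcome vector order: (T0.r0,T2.r0,T2.r1)
[SC] allowed = {<0 1 1> <0 1 2> <0 2 1> <0 2 2> <2 1 1> <2 2 1> <2 2 2>}
claimed∖SC = {<2 1 2>}

spurious: T0.r0=2 T2.r0=1 T2.r1=2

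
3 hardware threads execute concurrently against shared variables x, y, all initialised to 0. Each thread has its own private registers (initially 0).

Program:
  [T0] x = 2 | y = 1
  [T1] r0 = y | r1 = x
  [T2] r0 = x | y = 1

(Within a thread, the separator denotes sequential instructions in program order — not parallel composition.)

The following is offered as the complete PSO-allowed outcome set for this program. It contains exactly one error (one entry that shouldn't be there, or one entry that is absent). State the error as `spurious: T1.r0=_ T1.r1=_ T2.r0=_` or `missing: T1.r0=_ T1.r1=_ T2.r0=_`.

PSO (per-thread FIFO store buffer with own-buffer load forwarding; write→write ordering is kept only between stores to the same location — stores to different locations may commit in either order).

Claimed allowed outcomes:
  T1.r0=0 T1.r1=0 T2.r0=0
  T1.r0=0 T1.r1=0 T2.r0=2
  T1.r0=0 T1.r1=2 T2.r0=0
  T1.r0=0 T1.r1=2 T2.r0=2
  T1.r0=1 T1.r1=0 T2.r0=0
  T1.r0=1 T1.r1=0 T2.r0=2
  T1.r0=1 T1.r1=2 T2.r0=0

missing: T1.r0=1 T1.r1=2 T2.r0=2

outcome vector order: (T1.r0,T1.r1,T2.r0)
[PSO] allowed = {000; 002; 020; 022; 100; 102; 120; 122}
PSO∖claimed = {122}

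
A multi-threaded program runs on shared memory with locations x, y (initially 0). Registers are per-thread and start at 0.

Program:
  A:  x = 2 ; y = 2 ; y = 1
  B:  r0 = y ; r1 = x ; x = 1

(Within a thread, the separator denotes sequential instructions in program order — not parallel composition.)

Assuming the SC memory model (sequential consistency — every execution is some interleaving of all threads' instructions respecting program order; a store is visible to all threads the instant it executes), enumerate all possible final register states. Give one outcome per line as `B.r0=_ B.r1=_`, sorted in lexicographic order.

outcome vector order: (B.r0,B.r1)
|SC outcomes| = 4

B.r0=0 B.r1=0
B.r0=0 B.r1=2
B.r0=1 B.r1=2
B.r0=2 B.r1=2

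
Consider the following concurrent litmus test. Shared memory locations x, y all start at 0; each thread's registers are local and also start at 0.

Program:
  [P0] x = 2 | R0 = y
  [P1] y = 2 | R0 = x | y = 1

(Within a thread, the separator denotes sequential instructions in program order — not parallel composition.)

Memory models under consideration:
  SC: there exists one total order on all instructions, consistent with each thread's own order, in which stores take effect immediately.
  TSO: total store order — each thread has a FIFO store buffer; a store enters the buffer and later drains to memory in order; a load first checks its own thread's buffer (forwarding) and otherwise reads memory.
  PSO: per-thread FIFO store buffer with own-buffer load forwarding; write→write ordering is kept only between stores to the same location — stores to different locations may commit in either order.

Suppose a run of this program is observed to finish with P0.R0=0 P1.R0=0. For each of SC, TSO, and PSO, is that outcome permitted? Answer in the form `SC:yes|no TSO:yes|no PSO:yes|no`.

SC:no TSO:yes PSO:yes

outcome vector order: (P0.R0,P1.R0)
SC (5): (0,2) (1,0) (1,2) (2,0) (2,2)
TSO (6): (0,0) (0,2) (1,0) (1,2) (2,0) (2,2)
PSO (6): (0,0) (0,2) (1,0) (1,2) (2,0) (2,2)
target (0,0) ∈ {TSO,PSO}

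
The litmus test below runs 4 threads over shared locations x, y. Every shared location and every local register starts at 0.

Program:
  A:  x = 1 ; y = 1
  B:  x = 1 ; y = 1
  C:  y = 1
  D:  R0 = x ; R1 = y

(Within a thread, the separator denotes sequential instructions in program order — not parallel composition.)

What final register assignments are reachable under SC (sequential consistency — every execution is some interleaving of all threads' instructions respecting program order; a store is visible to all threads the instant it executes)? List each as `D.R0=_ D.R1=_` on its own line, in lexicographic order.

outcome vector order: (D.R0,D.R1)
|SC outcomes| = 4

D.R0=0 D.R1=0
D.R0=0 D.R1=1
D.R0=1 D.R1=0
D.R0=1 D.R1=1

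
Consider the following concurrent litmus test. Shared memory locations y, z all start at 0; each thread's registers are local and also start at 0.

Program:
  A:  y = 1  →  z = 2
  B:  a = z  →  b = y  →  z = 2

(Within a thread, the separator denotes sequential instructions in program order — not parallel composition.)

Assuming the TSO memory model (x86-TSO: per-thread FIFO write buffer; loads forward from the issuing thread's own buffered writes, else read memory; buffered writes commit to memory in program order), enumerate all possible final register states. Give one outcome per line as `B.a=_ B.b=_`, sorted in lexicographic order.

B.a=0 B.b=0
B.a=0 B.b=1
B.a=2 B.b=1

outcome vector order: (B.a,B.b)
|TSO outcomes| = 3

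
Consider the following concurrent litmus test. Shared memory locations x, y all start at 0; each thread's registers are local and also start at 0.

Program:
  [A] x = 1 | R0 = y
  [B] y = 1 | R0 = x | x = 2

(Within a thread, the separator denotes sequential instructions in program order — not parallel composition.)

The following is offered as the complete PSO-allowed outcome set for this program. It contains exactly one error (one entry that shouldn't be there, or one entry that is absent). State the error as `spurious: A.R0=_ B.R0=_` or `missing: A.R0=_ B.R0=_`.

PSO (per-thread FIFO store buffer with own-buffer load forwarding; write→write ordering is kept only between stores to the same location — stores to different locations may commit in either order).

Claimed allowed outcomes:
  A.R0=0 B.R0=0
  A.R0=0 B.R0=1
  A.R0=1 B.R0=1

missing: A.R0=1 B.R0=0

outcome vector order: (A.R0,B.R0)
[PSO] allowed = {(0,0) (0,1) (1,0) (1,1)}
PSO∖claimed = {(1,0)}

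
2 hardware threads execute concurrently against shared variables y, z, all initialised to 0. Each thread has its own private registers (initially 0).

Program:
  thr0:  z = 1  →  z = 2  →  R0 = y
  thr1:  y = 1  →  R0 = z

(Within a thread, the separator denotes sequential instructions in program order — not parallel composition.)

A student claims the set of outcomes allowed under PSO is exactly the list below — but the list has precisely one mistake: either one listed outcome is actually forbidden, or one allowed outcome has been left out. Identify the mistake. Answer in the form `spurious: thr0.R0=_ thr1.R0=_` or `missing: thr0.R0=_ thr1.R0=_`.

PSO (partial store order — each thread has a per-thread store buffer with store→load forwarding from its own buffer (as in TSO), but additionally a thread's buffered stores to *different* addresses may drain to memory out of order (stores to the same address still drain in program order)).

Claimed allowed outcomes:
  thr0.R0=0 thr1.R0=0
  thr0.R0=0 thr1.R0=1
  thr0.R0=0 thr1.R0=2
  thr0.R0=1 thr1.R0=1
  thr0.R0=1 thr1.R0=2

outcome vector order: (thr0.R0,thr1.R0)
[PSO] allowed = {<0 0>, <0 1>, <0 2>, <1 0>, <1 1>, <1 2>}
PSO∖claimed = {<1 0>}

missing: thr0.R0=1 thr1.R0=0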